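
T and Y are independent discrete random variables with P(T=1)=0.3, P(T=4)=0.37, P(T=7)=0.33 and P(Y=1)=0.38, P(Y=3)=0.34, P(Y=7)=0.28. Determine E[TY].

E[TY] = Σ_t Σ_y ty · P(T=t)P(Y=y)
 = 1·0.114 + 3·0.102 + 7·0.084 + 4·0.1406 + 12·0.1258 + 28·0.1036 + 7·0.1254 + 21·0.1122 + 49·0.0924
 = 0.114 + 0.306 + 0.588 + 0.5624 + 1.5096 + 2.9008 + 0.8778 + 2.3562 + 4.5276
 = 13.7424

13.7424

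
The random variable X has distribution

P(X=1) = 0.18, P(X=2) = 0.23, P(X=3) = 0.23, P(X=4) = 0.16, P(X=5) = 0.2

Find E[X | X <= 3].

P(X <= 3) = 0.18 + 0.23 + 0.23 = 0.64.
E[X | X <= 3] = [1·0.18 + 2·0.23 + 3·0.23] / 0.64
 = 1.33 / 0.64
 = 133/64

2.078125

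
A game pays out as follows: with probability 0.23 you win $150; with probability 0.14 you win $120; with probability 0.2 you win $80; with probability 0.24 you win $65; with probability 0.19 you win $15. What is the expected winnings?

E[payout] = 150·0.23 + 120·0.14 + 80·0.2 + 65·0.24 + 15·0.19
 = 34.5 + 16.8 + 16 + 15.6 + 2.85
 = 85.75

85.75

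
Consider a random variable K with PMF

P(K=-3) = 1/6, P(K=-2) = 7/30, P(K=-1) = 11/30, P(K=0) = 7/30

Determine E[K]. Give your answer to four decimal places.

-1.3333

E[K] = Σ k·P(K=k)
 = (-3)·1/6 + (-2)·7/30 + (-1)·11/30 + 0·7/30
 = (-1/2) + (-7/15) + (-11/30) + 0
 = -4/3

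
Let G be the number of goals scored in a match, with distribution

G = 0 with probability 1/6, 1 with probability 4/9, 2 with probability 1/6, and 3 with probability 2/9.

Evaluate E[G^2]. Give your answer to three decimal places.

E[G^2] = Σ g^2·P(G=g)
 = 0·1/6 + 1·4/9 + 4·1/6 + 9·2/9
 = 0 + 4/9 + 2/3 + 2
 = 28/9

3.111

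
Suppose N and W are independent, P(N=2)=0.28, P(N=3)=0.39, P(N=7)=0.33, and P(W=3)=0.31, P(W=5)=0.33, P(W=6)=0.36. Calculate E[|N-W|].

2.1916

E[|N-W|] = Σ_n Σ_w |n-w| · P(N=n)P(W=w)
 = 1·0.0868 + 3·0.0924 + 4·0.1008 + 0·0.1209 + 2·0.1287 + 3·0.1404 + 4·0.1023 + 2·0.1089 + 1·0.1188
 = 0.0868 + 0.2772 + 0.4032 + 0 + 0.2574 + 0.4212 + 0.4092 + 0.2178 + 0.1188
 = 2.1916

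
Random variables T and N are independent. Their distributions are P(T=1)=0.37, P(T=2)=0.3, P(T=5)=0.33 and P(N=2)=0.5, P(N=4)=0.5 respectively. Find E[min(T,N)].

1.96

E[min(T,N)] = Σ_t Σ_n min(t,n) · P(T=t)P(N=n)
 = 1·0.185 + 1·0.185 + 2·0.15 + 2·0.15 + 2·0.165 + 4·0.165
 = 0.185 + 0.185 + 0.3 + 0.3 + 0.33 + 0.66
 = 1.96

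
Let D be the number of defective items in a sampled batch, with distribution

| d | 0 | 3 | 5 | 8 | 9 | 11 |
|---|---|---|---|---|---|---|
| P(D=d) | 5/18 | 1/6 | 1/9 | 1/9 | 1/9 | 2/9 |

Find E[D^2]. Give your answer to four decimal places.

E[D^2] = Σ d^2·P(D=d)
 = 0·5/18 + 9·1/6 + 25·1/9 + 64·1/9 + 81·1/9 + 121·2/9
 = 0 + 3/2 + 25/9 + 64/9 + 9 + 242/9
 = 851/18

47.2778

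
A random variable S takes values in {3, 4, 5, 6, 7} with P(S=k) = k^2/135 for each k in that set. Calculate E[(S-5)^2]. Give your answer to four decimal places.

E[(S-5)^2] = Σ (s-5)^2·P(S=s)
 = 4·1/15 + 1·16/135 + 0·5/27 + 1·4/15 + 4·49/135
 = 4/15 + 16/135 + 0 + 4/15 + 196/135
 = 284/135

2.1037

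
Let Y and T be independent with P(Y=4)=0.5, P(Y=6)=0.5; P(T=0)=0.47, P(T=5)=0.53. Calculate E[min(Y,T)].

2.385

E[min(Y,T)] = Σ_y Σ_t min(y,t) · P(Y=y)P(T=t)
 = 0·0.235 + 4·0.265 + 0·0.235 + 5·0.265
 = 0 + 1.06 + 0 + 1.325
 = 2.385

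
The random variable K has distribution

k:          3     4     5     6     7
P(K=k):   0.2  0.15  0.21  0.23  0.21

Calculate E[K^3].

162.96

E[K^3] = Σ k^3·P(K=k)
 = 27·0.2 + 64·0.15 + 125·0.21 + 216·0.23 + 343·0.21
 = 5.4 + 9.6 + 26.25 + 49.68 + 72.03
 = 162.96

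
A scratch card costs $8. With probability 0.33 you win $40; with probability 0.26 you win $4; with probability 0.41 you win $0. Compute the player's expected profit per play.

E[payout] = 40·0.33 + 4·0.26 + 0·0.41
 = 13.2 + 1.04 + 0
 = 14.24
Net = 14.24 - 8 = 6.24

6.24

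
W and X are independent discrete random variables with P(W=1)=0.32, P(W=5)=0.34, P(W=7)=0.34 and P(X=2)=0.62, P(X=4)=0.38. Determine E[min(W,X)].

E[min(W,X)] = Σ_w Σ_x min(w,x) · P(W=w)P(X=x)
 = 1·0.1984 + 1·0.1216 + 2·0.2108 + 4·0.1292 + 2·0.2108 + 4·0.1292
 = 0.1984 + 0.1216 + 0.4216 + 0.5168 + 0.4216 + 0.5168
 = 2.1968

2.1968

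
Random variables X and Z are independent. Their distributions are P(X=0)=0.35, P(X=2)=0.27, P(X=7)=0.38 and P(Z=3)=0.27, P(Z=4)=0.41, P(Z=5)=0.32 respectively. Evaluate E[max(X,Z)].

5.171

E[max(X,Z)] = Σ_x Σ_z max(x,z) · P(X=x)P(Z=z)
 = 3·0.0945 + 4·0.1435 + 5·0.112 + 3·0.0729 + 4·0.1107 + 5·0.0864 + 7·0.1026 + 7·0.1558 + 7·0.1216
 = 0.2835 + 0.574 + 0.56 + 0.2187 + 0.4428 + 0.432 + 0.7182 + 1.0906 + 0.8512
 = 5.171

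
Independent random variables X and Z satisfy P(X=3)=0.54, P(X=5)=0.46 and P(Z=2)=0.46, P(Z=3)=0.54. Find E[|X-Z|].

1.38

E[|X-Z|] = Σ_x Σ_z |x-z| · P(X=x)P(Z=z)
 = 1·0.2484 + 0·0.2916 + 3·0.2116 + 2·0.2484
 = 0.2484 + 0 + 0.6348 + 0.4968
 = 1.38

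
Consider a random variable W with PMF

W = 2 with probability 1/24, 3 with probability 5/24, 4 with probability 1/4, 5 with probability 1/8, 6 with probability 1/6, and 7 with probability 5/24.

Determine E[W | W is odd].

5

P(W is odd) = 5/24 + 1/8 + 5/24 = 13/24.
E[W | W is odd] = [3·5/24 + 5·1/8 + 7·5/24] / (13/24)
 = 65/24 / (13/24)
 = 5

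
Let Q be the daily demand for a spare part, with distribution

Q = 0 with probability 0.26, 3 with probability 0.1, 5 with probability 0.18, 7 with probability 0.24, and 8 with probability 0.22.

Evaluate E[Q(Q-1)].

26.6

E[Q(Q-1)] = Σ q(q-1)·P(Q=q)
 = 0·0.26 + 6·0.1 + 20·0.18 + 42·0.24 + 56·0.22
 = 0 + 0.6 + 3.6 + 10.08 + 12.32
 = 26.6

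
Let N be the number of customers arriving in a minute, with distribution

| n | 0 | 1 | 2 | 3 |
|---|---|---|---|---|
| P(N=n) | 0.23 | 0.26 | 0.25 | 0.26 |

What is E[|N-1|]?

E[|N-1|] = Σ |n-1|·P(N=n)
 = 1·0.23 + 0·0.26 + 1·0.25 + 2·0.26
 = 0.23 + 0 + 0.25 + 0.52
 = 1

1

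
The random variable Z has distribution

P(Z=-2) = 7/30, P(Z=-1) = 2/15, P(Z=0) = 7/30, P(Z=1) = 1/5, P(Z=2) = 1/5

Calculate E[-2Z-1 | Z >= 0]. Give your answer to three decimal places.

P(Z >= 0) = 7/30 + 1/5 + 1/5 = 19/30.
E[-2Z-1 | Z >= 0] = [(-1)·7/30 + (-3)·1/5 + (-5)·1/5] / (19/30)
 = -11/6 / (19/30)
 = -55/19

-2.895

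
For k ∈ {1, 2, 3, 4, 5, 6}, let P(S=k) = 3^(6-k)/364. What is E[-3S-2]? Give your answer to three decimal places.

-6.475

E[-3S-2] = Σ (-3s-2)·P(S=s)
 = (-5)·243/364 + (-8)·81/364 + (-11)·27/364 + (-14)·9/364 + (-17)·3/364 + (-20)·1/364
 = (-1215/364) + (-162/91) + (-297/364) + (-9/26) + (-51/364) + (-5/91)
 = -2357/364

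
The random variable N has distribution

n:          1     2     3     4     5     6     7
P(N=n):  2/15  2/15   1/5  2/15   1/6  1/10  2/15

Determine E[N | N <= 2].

P(N <= 2) = 2/15 + 2/15 = 4/15.
E[N | N <= 2] = [1·2/15 + 2·2/15] / (4/15)
 = 2/5 / (4/15)
 = 3/2

1.5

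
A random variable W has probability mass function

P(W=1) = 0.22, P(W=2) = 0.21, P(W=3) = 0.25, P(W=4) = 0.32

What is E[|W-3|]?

0.97

E[|W-3|] = Σ |w-3|·P(W=w)
 = 2·0.22 + 1·0.21 + 0·0.25 + 1·0.32
 = 0.44 + 0.21 + 0 + 0.32
 = 0.97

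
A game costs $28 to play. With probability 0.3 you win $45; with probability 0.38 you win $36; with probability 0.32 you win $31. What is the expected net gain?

9.1

E[payout] = 45·0.3 + 36·0.38 + 31·0.32
 = 13.5 + 13.68 + 9.92
 = 37.1
Net = 37.1 - 28 = 9.1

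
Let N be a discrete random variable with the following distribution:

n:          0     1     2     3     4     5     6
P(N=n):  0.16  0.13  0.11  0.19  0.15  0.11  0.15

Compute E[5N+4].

18.85

E[5N+4] = Σ (5n+4)·P(N=n)
 = 4·0.16 + 9·0.13 + 14·0.11 + 19·0.19 + 24·0.15 + 29·0.11 + 34·0.15
 = 0.64 + 1.17 + 1.54 + 3.61 + 3.6 + 3.19 + 5.1
 = 18.85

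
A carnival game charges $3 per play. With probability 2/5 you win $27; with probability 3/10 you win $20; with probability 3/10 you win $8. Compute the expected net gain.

E[payout] = 27·2/5 + 20·3/10 + 8·3/10
 = 54/5 + 6 + 12/5
 = 96/5
Net = 96/5 - 3 = 81/5

16.2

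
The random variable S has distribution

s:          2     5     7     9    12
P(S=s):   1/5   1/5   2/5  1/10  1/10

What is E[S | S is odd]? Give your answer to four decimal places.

6.7143

P(S is odd) = 1/5 + 2/5 + 1/10 = 7/10.
E[S | S is odd] = [5·1/5 + 7·2/5 + 9·1/10] / (7/10)
 = 47/10 / (7/10)
 = 47/7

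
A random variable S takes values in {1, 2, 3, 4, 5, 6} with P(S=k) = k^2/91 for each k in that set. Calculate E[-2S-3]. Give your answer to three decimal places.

-12.692

E[-2S-3] = Σ (-2s-3)·P(S=s)
 = (-5)·1/91 + (-7)·4/91 + (-9)·9/91 + (-11)·16/91 + (-13)·25/91 + (-15)·36/91
 = (-5/91) + (-4/13) + (-81/91) + (-176/91) + (-25/7) + (-540/91)
 = -165/13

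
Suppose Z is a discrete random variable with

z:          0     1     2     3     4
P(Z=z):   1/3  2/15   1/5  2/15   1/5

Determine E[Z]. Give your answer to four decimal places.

E[Z] = Σ z·P(Z=z)
 = 0·1/3 + 1·2/15 + 2·1/5 + 3·2/15 + 4·1/5
 = 0 + 2/15 + 2/5 + 2/5 + 4/5
 = 26/15

1.7333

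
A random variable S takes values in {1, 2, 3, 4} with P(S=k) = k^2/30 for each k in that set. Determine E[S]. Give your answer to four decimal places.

3.3333

E[S] = Σ s·P(S=s)
 = 1·1/30 + 2·2/15 + 3·3/10 + 4·8/15
 = 1/30 + 4/15 + 9/10 + 32/15
 = 10/3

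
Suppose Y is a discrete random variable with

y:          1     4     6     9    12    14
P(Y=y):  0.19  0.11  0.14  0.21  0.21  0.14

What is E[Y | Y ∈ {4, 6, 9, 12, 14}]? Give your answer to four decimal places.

P(Y ∈ {4, 6, 9, 12, 14}) = 0.11 + 0.14 + 0.21 + 0.21 + 0.14 = 0.81.
E[Y | Y ∈ {4, 6, 9, 12, 14}] = [4·0.11 + 6·0.14 + 9·0.21 + 12·0.21 + 14·0.14] / 0.81
 = 7.65 / 0.81
 = 85/9

9.4444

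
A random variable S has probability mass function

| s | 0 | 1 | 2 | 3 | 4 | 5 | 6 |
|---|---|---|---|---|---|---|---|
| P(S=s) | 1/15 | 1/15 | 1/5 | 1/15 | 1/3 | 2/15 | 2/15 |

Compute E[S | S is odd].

P(S is odd) = 1/15 + 1/15 + 2/15 = 4/15.
E[S | S is odd] = [1·1/15 + 3·1/15 + 5·2/15] / (4/15)
 = 14/15 / (4/15)
 = 7/2

3.5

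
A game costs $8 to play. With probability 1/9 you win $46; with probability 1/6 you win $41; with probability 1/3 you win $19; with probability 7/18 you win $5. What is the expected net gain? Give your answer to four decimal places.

E[payout] = 46·1/9 + 41·1/6 + 19·1/3 + 5·7/18
 = 46/9 + 41/6 + 19/3 + 35/18
 = 182/9
Net = 182/9 - 8 = 110/9

12.2222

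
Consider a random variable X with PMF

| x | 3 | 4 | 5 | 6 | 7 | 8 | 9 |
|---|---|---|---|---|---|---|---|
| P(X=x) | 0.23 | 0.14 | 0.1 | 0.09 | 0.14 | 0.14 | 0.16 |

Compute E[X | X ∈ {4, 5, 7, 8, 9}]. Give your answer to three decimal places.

P(X ∈ {4, 5, 7, 8, 9}) = 0.14 + 0.1 + 0.14 + 0.14 + 0.16 = 0.68.
E[X | X ∈ {4, 5, 7, 8, 9}] = [4·0.14 + 5·0.1 + 7·0.14 + 8·0.14 + 9·0.16] / 0.68
 = 4.6 / 0.68
 = 115/17

6.765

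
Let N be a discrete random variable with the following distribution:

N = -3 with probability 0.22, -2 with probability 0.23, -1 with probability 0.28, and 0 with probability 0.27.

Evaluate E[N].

-1.4

E[N] = Σ n·P(N=n)
 = (-3)·0.22 + (-2)·0.23 + (-1)·0.28 + 0·0.27
 = (-0.66) + (-0.46) + (-0.28) + 0
 = -1.4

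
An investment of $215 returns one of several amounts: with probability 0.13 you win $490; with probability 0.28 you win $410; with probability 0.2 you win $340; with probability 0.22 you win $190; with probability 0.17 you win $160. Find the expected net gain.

100.5

E[payout] = 490·0.13 + 410·0.28 + 340·0.2 + 190·0.22 + 160·0.17
 = 63.7 + 114.8 + 68 + 41.8 + 27.2
 = 315.5
Net = 315.5 - 215 = 100.5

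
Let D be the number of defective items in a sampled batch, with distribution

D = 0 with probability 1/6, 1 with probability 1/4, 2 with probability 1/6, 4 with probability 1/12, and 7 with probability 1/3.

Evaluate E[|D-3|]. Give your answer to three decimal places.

2.583

E[|D-3|] = Σ |d-3|·P(D=d)
 = 3·1/6 + 2·1/4 + 1·1/6 + 1·1/12 + 4·1/3
 = 1/2 + 1/2 + 1/6 + 1/12 + 4/3
 = 31/12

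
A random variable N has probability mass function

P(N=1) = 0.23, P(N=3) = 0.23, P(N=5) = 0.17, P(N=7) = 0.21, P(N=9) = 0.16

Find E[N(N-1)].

25.12

E[N(N-1)] = Σ n(n-1)·P(N=n)
 = 0·0.23 + 6·0.23 + 20·0.17 + 42·0.21 + 72·0.16
 = 0 + 1.38 + 3.4 + 8.82 + 11.52
 = 25.12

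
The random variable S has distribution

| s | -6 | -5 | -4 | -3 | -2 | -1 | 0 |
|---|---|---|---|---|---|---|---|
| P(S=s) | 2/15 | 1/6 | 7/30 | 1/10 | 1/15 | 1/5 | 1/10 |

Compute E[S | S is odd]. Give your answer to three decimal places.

-2.857

P(S is odd) = 1/6 + 1/10 + 1/5 = 7/15.
E[S | S is odd] = [(-5)·1/6 + (-3)·1/10 + (-1)·1/5] / (7/15)
 = -4/3 / (7/15)
 = -20/7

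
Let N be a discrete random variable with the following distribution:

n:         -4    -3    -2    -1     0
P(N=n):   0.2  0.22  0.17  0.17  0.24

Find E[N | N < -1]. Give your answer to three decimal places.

-3.051

P(N < -1) = 0.2 + 0.22 + 0.17 = 0.59.
E[N | N < -1] = [(-4)·0.2 + (-3)·0.22 + (-2)·0.17] / 0.59
 = -1.8 / 0.59
 = -180/59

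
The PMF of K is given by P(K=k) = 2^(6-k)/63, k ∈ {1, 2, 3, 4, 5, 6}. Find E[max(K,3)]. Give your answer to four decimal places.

3.1746

E[max(K,3)] = Σ max(k,3)·P(K=k)
 = 3·32/63 + 3·16/63 + 3·8/63 + 4·4/63 + 5·2/63 + 6·1/63
 = 32/21 + 16/21 + 8/21 + 16/63 + 10/63 + 2/21
 = 200/63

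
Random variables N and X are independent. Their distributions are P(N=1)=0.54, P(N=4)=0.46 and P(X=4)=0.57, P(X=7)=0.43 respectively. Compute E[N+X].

E[N+X] = Σ_n Σ_x (n+x) · P(N=n)P(X=x)
 = 5·0.3078 + 8·0.2322 + 8·0.2622 + 11·0.1978
 = 1.539 + 1.8576 + 2.0976 + 2.1758
 = 7.67

7.67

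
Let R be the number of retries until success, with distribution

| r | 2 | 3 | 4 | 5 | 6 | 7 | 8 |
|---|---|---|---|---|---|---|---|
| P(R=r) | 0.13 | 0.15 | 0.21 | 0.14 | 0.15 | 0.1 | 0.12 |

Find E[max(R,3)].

E[max(R,3)] = Σ max(r,3)·P(R=r)
 = 3·0.13 + 3·0.15 + 4·0.21 + 5·0.14 + 6·0.15 + 7·0.1 + 8·0.12
 = 0.39 + 0.45 + 0.84 + 0.7 + 0.9 + 0.7 + 0.96
 = 4.94

4.94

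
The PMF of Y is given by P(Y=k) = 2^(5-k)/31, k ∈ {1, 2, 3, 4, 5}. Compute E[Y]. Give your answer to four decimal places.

E[Y] = Σ y·P(Y=y)
 = 1·16/31 + 2·8/31 + 3·4/31 + 4·2/31 + 5·1/31
 = 16/31 + 16/31 + 12/31 + 8/31 + 5/31
 = 57/31

1.8387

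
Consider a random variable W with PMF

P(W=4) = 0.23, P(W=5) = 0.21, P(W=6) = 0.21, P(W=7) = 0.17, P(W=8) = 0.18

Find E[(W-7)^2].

3.3

E[(W-7)^2] = Σ (w-7)^2·P(W=w)
 = 9·0.23 + 4·0.21 + 1·0.21 + 0·0.17 + 1·0.18
 = 2.07 + 0.84 + 0.21 + 0 + 0.18
 = 3.3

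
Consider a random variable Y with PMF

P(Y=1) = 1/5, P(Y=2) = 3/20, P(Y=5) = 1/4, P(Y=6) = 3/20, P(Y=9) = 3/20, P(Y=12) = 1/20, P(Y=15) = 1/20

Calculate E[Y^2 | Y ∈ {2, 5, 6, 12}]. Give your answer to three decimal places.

P(Y ∈ {2, 5, 6, 12}) = 3/20 + 1/4 + 3/20 + 1/20 = 3/5.
E[Y^2 | Y ∈ {2, 5, 6, 12}] = [4·3/20 + 25·1/4 + 36·3/20 + 144·1/20] / (3/5)
 = 389/20 / (3/5)
 = 389/12

32.417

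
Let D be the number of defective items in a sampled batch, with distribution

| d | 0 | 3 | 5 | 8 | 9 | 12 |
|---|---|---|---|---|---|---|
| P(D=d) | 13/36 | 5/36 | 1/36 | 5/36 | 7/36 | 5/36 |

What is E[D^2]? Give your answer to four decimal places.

E[D^2] = Σ d^2·P(D=d)
 = 0·13/36 + 9·5/36 + 25·1/36 + 64·5/36 + 81·7/36 + 144·5/36
 = 0 + 5/4 + 25/36 + 80/9 + 63/4 + 20
 = 559/12

46.5833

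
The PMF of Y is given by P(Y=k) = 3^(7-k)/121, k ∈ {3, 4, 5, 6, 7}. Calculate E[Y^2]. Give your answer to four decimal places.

E[Y^2] = Σ y^2·P(Y=y)
 = 9·81/121 + 16·27/121 + 25·9/121 + 36·3/121 + 49·1/121
 = 729/121 + 432/121 + 225/121 + 108/121 + 49/121
 = 1543/121

12.7521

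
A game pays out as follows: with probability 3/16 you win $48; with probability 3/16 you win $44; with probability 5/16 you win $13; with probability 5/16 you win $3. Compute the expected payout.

22.25

E[payout] = 48·3/16 + 44·3/16 + 13·5/16 + 3·5/16
 = 9 + 33/4 + 65/16 + 15/16
 = 89/4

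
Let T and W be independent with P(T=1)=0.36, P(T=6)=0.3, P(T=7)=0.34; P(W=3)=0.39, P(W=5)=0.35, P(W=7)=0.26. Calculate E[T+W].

E[T+W] = Σ_t Σ_w (t+w) · P(T=t)P(W=w)
 = 4·0.1404 + 6·0.126 + 8·0.0936 + 9·0.117 + 11·0.105 + 13·0.078 + 10·0.1326 + 12·0.119 + 14·0.0884
 = 0.5616 + 0.756 + 0.7488 + 1.053 + 1.155 + 1.014 + 1.326 + 1.428 + 1.2376
 = 9.28

9.28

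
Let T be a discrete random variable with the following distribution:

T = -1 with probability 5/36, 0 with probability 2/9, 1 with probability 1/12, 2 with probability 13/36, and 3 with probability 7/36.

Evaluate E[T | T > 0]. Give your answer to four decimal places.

2.1739

P(T > 0) = 1/12 + 13/36 + 7/36 = 23/36.
E[T | T > 0] = [1·1/12 + 2·13/36 + 3·7/36] / (23/36)
 = 25/18 / (23/36)
 = 50/23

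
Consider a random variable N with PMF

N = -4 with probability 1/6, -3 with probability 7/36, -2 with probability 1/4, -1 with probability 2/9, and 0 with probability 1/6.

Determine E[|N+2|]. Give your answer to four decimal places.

1.0833

E[|N+2|] = Σ |n+2|·P(N=n)
 = 2·1/6 + 1·7/36 + 0·1/4 + 1·2/9 + 2·1/6
 = 1/3 + 7/36 + 0 + 2/9 + 1/3
 = 13/12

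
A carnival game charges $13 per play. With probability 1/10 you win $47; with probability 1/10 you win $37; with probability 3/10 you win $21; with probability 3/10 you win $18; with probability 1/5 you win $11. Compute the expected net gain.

E[payout] = 47·1/10 + 37·1/10 + 21·3/10 + 18·3/10 + 11·1/5
 = 47/10 + 37/10 + 63/10 + 27/5 + 11/5
 = 223/10
Net = 223/10 - 13 = 93/10

9.3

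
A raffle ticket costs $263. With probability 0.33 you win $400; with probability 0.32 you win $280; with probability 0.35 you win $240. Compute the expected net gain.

E[payout] = 400·0.33 + 280·0.32 + 240·0.35
 = 132 + 89.6 + 84
 = 305.6
Net = 305.6 - 263 = 42.6

42.6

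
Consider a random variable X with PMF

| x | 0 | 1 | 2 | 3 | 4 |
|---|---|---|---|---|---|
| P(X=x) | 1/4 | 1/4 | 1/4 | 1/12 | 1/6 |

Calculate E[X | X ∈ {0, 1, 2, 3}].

P(X ∈ {0, 1, 2, 3}) = 1/4 + 1/4 + 1/4 + 1/12 = 5/6.
E[X | X ∈ {0, 1, 2, 3}] = [0·1/4 + 1·1/4 + 2·1/4 + 3·1/12] / (5/6)
 = 1 / (5/6)
 = 6/5

1.2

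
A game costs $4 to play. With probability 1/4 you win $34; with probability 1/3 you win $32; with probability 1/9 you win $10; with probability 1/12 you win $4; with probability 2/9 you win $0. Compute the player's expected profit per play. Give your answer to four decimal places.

E[payout] = 34·1/4 + 32·1/3 + 10·1/9 + 4·1/12 + 0·2/9
 = 17/2 + 32/3 + 10/9 + 1/3 + 0
 = 371/18
Net = 371/18 - 4 = 299/18

16.6111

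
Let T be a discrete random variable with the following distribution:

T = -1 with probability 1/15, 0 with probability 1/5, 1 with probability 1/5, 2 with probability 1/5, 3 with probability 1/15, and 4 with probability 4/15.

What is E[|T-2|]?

E[|T-2|] = Σ |t-2|·P(T=t)
 = 3·1/15 + 2·1/5 + 1·1/5 + 0·1/5 + 1·1/15 + 2·4/15
 = 1/5 + 2/5 + 1/5 + 0 + 1/15 + 8/15
 = 7/5

1.4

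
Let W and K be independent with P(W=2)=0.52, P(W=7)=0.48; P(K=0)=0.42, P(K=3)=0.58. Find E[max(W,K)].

E[max(W,K)] = Σ_w Σ_k max(w,k) · P(W=w)P(K=k)
 = 2·0.2184 + 3·0.3016 + 7·0.2016 + 7·0.2784
 = 0.4368 + 0.9048 + 1.4112 + 1.9488
 = 4.7016

4.7016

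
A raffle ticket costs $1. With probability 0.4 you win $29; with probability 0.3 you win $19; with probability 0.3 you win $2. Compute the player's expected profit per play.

E[payout] = 29·0.4 + 19·0.3 + 2·0.3
 = 11.6 + 5.7 + 0.6
 = 17.9
Net = 17.9 - 1 = 16.9

16.9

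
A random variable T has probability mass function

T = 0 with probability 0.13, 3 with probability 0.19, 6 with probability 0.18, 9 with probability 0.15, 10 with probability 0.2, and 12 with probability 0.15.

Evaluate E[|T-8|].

E[|T-8|] = Σ |t-8|·P(T=t)
 = 8·0.13 + 5·0.19 + 2·0.18 + 1·0.15 + 2·0.2 + 4·0.15
 = 1.04 + 0.95 + 0.36 + 0.15 + 0.4 + 0.6
 = 3.5

3.5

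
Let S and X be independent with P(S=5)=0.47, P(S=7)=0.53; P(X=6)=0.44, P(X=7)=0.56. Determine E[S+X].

12.62

E[S+X] = Σ_s Σ_x (s+x) · P(S=s)P(X=x)
 = 11·0.2068 + 12·0.2632 + 13·0.2332 + 14·0.2968
 = 2.2748 + 3.1584 + 3.0316 + 4.1552
 = 12.62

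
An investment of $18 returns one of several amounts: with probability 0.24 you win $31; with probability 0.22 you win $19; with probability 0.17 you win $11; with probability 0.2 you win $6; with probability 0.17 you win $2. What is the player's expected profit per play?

E[payout] = 31·0.24 + 19·0.22 + 11·0.17 + 6·0.2 + 2·0.17
 = 7.44 + 4.18 + 1.87 + 1.2 + 0.34
 = 15.03
Net = 15.03 - 18 = -2.97

-2.97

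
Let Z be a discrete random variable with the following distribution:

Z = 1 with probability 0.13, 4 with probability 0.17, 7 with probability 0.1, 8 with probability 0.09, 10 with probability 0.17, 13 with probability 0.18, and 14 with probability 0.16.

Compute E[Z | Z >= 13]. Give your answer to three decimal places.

13.471

P(Z >= 13) = 0.18 + 0.16 = 0.34.
E[Z | Z >= 13] = [13·0.18 + 14·0.16] / 0.34
 = 4.58 / 0.34
 = 229/17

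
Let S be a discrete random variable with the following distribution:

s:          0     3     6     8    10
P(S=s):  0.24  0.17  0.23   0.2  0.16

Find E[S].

5.09

E[S] = Σ s·P(S=s)
 = 0·0.24 + 3·0.17 + 6·0.23 + 8·0.2 + 10·0.16
 = 0 + 0.51 + 1.38 + 1.6 + 1.6
 = 5.09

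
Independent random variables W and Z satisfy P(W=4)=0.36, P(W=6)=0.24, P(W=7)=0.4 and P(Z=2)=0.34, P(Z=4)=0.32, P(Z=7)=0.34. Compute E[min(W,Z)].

3.8912

E[min(W,Z)] = Σ_w Σ_z min(w,z) · P(W=w)P(Z=z)
 = 2·0.1224 + 4·0.1152 + 4·0.1224 + 2·0.0816 + 4·0.0768 + 6·0.0816 + 2·0.136 + 4·0.128 + 7·0.136
 = 0.2448 + 0.4608 + 0.4896 + 0.1632 + 0.3072 + 0.4896 + 0.272 + 0.512 + 0.952
 = 3.8912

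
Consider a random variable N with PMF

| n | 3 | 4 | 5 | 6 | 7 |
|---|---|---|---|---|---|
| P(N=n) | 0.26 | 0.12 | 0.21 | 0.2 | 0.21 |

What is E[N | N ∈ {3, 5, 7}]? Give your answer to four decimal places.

P(N ∈ {3, 5, 7}) = 0.26 + 0.21 + 0.21 = 0.68.
E[N | N ∈ {3, 5, 7}] = [3·0.26 + 5·0.21 + 7·0.21] / 0.68
 = 3.3 / 0.68
 = 165/34

4.8529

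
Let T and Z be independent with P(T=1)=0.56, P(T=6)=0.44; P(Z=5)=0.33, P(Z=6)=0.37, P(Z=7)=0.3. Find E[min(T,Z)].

E[min(T,Z)] = Σ_t Σ_z min(t,z) · P(T=t)P(Z=z)
 = 1·0.1848 + 1·0.2072 + 1·0.168 + 5·0.1452 + 6·0.1628 + 6·0.132
 = 0.1848 + 0.2072 + 0.168 + 0.726 + 0.9768 + 0.792
 = 3.0548

3.0548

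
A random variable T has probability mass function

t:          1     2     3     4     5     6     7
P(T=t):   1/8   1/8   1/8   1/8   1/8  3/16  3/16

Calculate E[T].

4.3125

E[T] = Σ t·P(T=t)
 = 1·1/8 + 2·1/8 + 3·1/8 + 4·1/8 + 5·1/8 + 6·3/16 + 7·3/16
 = 1/8 + 1/4 + 3/8 + 1/2 + 5/8 + 9/8 + 21/16
 = 69/16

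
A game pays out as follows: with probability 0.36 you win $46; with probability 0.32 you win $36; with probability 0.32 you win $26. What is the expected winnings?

E[payout] = 46·0.36 + 36·0.32 + 26·0.32
 = 16.56 + 11.52 + 8.32
 = 36.4

36.4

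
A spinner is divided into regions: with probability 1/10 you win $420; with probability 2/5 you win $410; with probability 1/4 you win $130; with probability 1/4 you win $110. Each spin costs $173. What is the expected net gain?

E[payout] = 420·1/10 + 410·2/5 + 130·1/4 + 110·1/4
 = 42 + 164 + 65/2 + 55/2
 = 266
Net = 266 - 173 = 93

93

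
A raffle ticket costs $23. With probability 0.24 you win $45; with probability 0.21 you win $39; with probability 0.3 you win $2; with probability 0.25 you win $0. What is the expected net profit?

E[payout] = 45·0.24 + 39·0.21 + 2·0.3 + 0·0.25
 = 10.8 + 8.19 + 0.6 + 0
 = 19.59
Net = 19.59 - 23 = -3.41

-3.41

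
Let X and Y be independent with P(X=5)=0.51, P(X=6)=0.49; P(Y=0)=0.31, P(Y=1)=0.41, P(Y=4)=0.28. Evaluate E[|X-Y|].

3.96

E[|X-Y|] = Σ_x Σ_y |x-y| · P(X=x)P(Y=y)
 = 5·0.1581 + 4·0.2091 + 1·0.1428 + 6·0.1519 + 5·0.2009 + 2·0.1372
 = 0.7905 + 0.8364 + 0.1428 + 0.9114 + 1.0045 + 0.2744
 = 3.96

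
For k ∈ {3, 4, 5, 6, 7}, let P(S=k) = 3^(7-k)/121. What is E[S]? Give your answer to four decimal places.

3.4793

E[S] = Σ s·P(S=s)
 = 3·81/121 + 4·27/121 + 5·9/121 + 6·3/121 + 7·1/121
 = 243/121 + 108/121 + 45/121 + 18/121 + 7/121
 = 421/121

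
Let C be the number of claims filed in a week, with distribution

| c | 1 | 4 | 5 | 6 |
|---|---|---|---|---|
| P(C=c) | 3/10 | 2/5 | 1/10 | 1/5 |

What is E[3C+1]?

11.8

E[3C+1] = Σ (3c+1)·P(C=c)
 = 4·3/10 + 13·2/5 + 16·1/10 + 19·1/5
 = 6/5 + 26/5 + 8/5 + 19/5
 = 59/5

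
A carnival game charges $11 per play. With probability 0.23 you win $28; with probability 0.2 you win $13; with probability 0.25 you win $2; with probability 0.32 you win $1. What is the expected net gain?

E[payout] = 28·0.23 + 13·0.2 + 2·0.25 + 1·0.32
 = 6.44 + 2.6 + 0.5 + 0.32
 = 9.86
Net = 9.86 - 11 = -1.14

-1.14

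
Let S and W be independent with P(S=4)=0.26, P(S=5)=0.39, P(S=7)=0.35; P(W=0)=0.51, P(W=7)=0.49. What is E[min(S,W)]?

2.6656

E[min(S,W)] = Σ_s Σ_w min(s,w) · P(S=s)P(W=w)
 = 0·0.1326 + 4·0.1274 + 0·0.1989 + 5·0.1911 + 0·0.1785 + 7·0.1715
 = 0 + 0.5096 + 0 + 0.9555 + 0 + 1.2005
 = 2.6656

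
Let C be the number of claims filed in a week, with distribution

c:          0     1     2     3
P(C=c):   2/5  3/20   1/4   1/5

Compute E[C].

E[C] = Σ c·P(C=c)
 = 0·2/5 + 1·3/20 + 2·1/4 + 3·1/5
 = 0 + 3/20 + 1/2 + 3/5
 = 5/4

1.25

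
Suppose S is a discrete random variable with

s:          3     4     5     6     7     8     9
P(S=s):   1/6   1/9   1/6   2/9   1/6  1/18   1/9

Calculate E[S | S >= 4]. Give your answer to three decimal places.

P(S >= 4) = 1/9 + 1/6 + 2/9 + 1/6 + 1/18 + 1/9 = 5/6.
E[S | S >= 4] = [4·1/9 + 5·1/6 + 6·2/9 + 7·1/6 + 8·1/18 + 9·1/9] / (5/6)
 = 47/9 / (5/6)
 = 94/15

6.267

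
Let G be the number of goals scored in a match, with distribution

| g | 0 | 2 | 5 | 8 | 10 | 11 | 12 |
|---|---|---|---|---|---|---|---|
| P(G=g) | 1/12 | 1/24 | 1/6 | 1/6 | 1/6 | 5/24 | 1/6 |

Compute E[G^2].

E[G^2] = Σ g^2·P(G=g)
 = 0·1/12 + 4·1/24 + 25·1/6 + 64·1/6 + 100·1/6 + 121·5/24 + 144·1/6
 = 0 + 1/6 + 25/6 + 32/3 + 50/3 + 605/24 + 24
 = 647/8

80.875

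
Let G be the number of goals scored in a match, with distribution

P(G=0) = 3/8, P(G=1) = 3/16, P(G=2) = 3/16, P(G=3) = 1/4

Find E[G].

E[G] = Σ g·P(G=g)
 = 0·3/8 + 1·3/16 + 2·3/16 + 3·1/4
 = 0 + 3/16 + 3/8 + 3/4
 = 21/16

1.3125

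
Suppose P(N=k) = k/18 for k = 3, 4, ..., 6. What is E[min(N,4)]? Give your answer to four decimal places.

E[min(N,4)] = Σ min(n,4)·P(N=n)
 = 3·1/6 + 4·2/9 + 4·5/18 + 4·1/3
 = 1/2 + 8/9 + 10/9 + 4/3
 = 23/6

3.8333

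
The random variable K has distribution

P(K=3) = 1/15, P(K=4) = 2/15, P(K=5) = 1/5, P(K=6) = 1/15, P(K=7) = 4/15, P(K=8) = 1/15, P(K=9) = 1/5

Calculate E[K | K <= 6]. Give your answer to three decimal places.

P(K <= 6) = 1/15 + 2/15 + 1/5 + 1/15 = 7/15.
E[K | K <= 6] = [3·1/15 + 4·2/15 + 5·1/5 + 6·1/15] / (7/15)
 = 32/15 / (7/15)
 = 32/7

4.571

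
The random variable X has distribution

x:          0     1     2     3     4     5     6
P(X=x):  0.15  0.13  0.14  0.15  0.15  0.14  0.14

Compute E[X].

E[X] = Σ x·P(X=x)
 = 0·0.15 + 1·0.13 + 2·0.14 + 3·0.15 + 4·0.15 + 5·0.14 + 6·0.14
 = 0 + 0.13 + 0.28 + 0.45 + 0.6 + 0.7 + 0.84
 = 3

3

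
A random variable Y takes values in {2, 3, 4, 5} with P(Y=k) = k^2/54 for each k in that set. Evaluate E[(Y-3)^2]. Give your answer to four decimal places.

2.2222

E[(Y-3)^2] = Σ (y-3)^2·P(Y=y)
 = 1·2/27 + 0·1/6 + 1·8/27 + 4·25/54
 = 2/27 + 0 + 8/27 + 50/27
 = 20/9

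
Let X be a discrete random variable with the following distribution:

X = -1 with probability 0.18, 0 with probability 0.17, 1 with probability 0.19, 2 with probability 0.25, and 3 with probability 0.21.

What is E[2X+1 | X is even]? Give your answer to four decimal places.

P(X is even) = 0.17 + 0.25 = 0.42.
E[2X+1 | X is even] = [1·0.17 + 5·0.25] / 0.42
 = 1.42 / 0.42
 = 71/21

3.3810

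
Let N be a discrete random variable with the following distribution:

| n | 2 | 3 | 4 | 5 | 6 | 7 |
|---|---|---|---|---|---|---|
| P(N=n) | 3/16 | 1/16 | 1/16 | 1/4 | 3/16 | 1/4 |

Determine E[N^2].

27.5625

E[N^2] = Σ n^2·P(N=n)
 = 4·3/16 + 9·1/16 + 16·1/16 + 25·1/4 + 36·3/16 + 49·1/4
 = 3/4 + 9/16 + 1 + 25/4 + 27/4 + 49/4
 = 441/16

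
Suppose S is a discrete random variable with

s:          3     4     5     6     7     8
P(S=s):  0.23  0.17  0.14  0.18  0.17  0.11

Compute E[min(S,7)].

E[min(S,7)] = Σ min(s,7)·P(S=s)
 = 3·0.23 + 4·0.17 + 5·0.14 + 6·0.18 + 7·0.17 + 7·0.11
 = 0.69 + 0.68 + 0.7 + 1.08 + 1.19 + 0.77
 = 5.11

5.11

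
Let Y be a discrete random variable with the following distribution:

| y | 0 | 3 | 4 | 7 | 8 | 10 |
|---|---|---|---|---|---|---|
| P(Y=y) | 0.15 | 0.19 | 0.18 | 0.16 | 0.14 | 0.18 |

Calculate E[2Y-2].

8.66

E[2Y-2] = Σ (2y-2)·P(Y=y)
 = (-2)·0.15 + 4·0.19 + 6·0.18 + 12·0.16 + 14·0.14 + 18·0.18
 = (-0.3) + 0.76 + 1.08 + 1.92 + 1.96 + 3.24
 = 8.66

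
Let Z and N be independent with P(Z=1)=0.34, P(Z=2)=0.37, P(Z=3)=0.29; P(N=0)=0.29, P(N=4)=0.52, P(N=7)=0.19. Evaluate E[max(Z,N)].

3.9755

E[max(Z,N)] = Σ_z Σ_n max(z,n) · P(Z=z)P(N=n)
 = 1·0.0986 + 4·0.1768 + 7·0.0646 + 2·0.1073 + 4·0.1924 + 7·0.0703 + 3·0.0841 + 4·0.1508 + 7·0.0551
 = 0.0986 + 0.7072 + 0.4522 + 0.2146 + 0.7696 + 0.4921 + 0.2523 + 0.6032 + 0.3857
 = 3.9755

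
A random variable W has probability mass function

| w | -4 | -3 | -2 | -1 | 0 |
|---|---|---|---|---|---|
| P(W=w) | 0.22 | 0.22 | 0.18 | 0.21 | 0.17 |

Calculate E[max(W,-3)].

-1.89

E[max(W,-3)] = Σ max(w,-3)·P(W=w)
 = (-3)·0.22 + (-3)·0.22 + (-2)·0.18 + (-1)·0.21 + 0·0.17
 = (-0.66) + (-0.66) + (-0.36) + (-0.21) + 0
 = -1.89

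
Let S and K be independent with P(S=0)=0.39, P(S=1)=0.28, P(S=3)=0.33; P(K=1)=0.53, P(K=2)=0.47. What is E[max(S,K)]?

1.9749

E[max(S,K)] = Σ_s Σ_k max(s,k) · P(S=s)P(K=k)
 = 1·0.2067 + 2·0.1833 + 1·0.1484 + 2·0.1316 + 3·0.1749 + 3·0.1551
 = 0.2067 + 0.3666 + 0.1484 + 0.2632 + 0.5247 + 0.4653
 = 1.9749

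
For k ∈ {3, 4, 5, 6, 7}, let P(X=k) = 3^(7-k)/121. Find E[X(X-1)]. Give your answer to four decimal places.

9.2727

E[X(X-1)] = Σ x(x-1)·P(X=x)
 = 6·81/121 + 12·27/121 + 20·9/121 + 30·3/121 + 42·1/121
 = 486/121 + 324/121 + 180/121 + 90/121 + 42/121
 = 102/11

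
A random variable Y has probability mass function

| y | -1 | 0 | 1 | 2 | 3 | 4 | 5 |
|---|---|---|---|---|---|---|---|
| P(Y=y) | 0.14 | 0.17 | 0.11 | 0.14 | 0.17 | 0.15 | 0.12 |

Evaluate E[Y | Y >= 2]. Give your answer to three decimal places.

P(Y >= 2) = 0.14 + 0.17 + 0.15 + 0.12 = 0.58.
E[Y | Y >= 2] = [2·0.14 + 3·0.17 + 4·0.15 + 5·0.12] / 0.58
 = 1.99 / 0.58
 = 199/58

3.431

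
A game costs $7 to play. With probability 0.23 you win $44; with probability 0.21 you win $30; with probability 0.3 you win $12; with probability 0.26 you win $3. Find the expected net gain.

13.8

E[payout] = 44·0.23 + 30·0.21 + 12·0.3 + 3·0.26
 = 10.12 + 6.3 + 3.6 + 0.78
 = 20.8
Net = 20.8 - 7 = 13.8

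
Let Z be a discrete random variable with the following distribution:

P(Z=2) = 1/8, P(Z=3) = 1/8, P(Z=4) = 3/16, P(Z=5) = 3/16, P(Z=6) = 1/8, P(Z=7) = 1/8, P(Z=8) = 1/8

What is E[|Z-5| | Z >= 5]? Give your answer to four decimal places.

1.3333

P(Z >= 5) = 3/16 + 1/8 + 1/8 + 1/8 = 9/16.
E[|Z-5| | Z >= 5] = [0·3/16 + 1·1/8 + 2·1/8 + 3·1/8] / (9/16)
 = 3/4 / (9/16)
 = 4/3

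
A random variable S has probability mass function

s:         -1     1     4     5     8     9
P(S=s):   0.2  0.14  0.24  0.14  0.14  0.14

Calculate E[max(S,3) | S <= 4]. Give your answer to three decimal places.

3.414

P(S <= 4) = 0.2 + 0.14 + 0.24 = 0.58.
E[max(S,3) | S <= 4] = [3·0.2 + 3·0.14 + 4·0.24] / 0.58
 = 1.98 / 0.58
 = 99/29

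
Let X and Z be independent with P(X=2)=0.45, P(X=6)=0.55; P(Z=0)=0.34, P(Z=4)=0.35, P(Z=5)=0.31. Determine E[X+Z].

E[X+Z] = Σ_x Σ_z (x+z) · P(X=x)P(Z=z)
 = 2·0.153 + 6·0.1575 + 7·0.1395 + 6·0.187 + 10·0.1925 + 11·0.1705
 = 0.306 + 0.945 + 0.9765 + 1.122 + 1.925 + 1.8755
 = 7.15

7.15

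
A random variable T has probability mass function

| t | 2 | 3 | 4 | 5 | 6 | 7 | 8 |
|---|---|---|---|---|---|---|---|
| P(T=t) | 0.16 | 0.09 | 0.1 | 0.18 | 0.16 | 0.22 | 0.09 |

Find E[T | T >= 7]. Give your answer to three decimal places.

7.290

P(T >= 7) = 0.22 + 0.09 = 0.31.
E[T | T >= 7] = [7·0.22 + 8·0.09] / 0.31
 = 2.26 / 0.31
 = 226/31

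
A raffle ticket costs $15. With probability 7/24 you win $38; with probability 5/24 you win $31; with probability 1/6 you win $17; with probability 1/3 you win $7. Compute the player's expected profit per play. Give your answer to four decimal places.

7.7083

E[payout] = 38·7/24 + 31·5/24 + 17·1/6 + 7·1/3
 = 133/12 + 155/24 + 17/6 + 7/3
 = 545/24
Net = 545/24 - 15 = 185/24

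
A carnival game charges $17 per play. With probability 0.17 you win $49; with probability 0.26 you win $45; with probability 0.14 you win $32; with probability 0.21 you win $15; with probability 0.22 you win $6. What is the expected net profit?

11.98

E[payout] = 49·0.17 + 45·0.26 + 32·0.14 + 15·0.21 + 6·0.22
 = 8.33 + 11.7 + 4.48 + 3.15 + 1.32
 = 28.98
Net = 28.98 - 17 = 11.98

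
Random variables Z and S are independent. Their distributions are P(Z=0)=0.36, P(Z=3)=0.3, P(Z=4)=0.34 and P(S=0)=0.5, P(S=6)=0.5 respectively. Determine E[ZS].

E[ZS] = Σ_z Σ_s zs · P(Z=z)P(S=s)
 = 0·0.18 + 0·0.18 + 0·0.15 + 18·0.15 + 0·0.17 + 24·0.17
 = 0 + 0 + 0 + 2.7 + 0 + 4.08
 = 6.78

6.78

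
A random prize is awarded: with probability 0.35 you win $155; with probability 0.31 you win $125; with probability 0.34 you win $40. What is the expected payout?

E[payout] = 155·0.35 + 125·0.31 + 40·0.34
 = 54.25 + 38.75 + 13.6
 = 106.6

106.6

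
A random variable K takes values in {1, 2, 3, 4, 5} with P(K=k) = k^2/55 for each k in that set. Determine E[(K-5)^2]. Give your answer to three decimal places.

1.891

E[(K-5)^2] = Σ (k-5)^2·P(K=k)
 = 16·1/55 + 9·4/55 + 4·9/55 + 1·16/55 + 0·5/11
 = 16/55 + 36/55 + 36/55 + 16/55 + 0
 = 104/55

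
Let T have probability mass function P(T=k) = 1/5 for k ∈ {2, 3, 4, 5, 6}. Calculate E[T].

4

E[T] = Σ t·P(T=t)
 = 2·1/5 + 3·1/5 + 4·1/5 + 5·1/5 + 6·1/5
 = 2/5 + 3/5 + 4/5 + 1 + 6/5
 = 4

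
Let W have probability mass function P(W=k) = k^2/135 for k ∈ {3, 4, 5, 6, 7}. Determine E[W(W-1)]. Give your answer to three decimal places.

E[W(W-1)] = Σ w(w-1)·P(W=w)
 = 6·1/15 + 12·16/135 + 20·5/27 + 30·4/15 + 42·49/135
 = 2/5 + 64/45 + 100/27 + 8 + 686/45
 = 3884/135

28.770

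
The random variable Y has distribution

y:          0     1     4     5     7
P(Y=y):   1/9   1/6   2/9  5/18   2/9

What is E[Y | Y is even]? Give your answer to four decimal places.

2.6667

P(Y is even) = 1/9 + 2/9 = 1/3.
E[Y | Y is even] = [0·1/9 + 4·2/9] / (1/3)
 = 8/9 / (1/3)
 = 8/3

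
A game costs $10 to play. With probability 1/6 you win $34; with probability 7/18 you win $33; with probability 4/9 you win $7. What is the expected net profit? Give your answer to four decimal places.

11.6111

E[payout] = 34·1/6 + 33·7/18 + 7·4/9
 = 17/3 + 77/6 + 28/9
 = 389/18
Net = 389/18 - 10 = 209/18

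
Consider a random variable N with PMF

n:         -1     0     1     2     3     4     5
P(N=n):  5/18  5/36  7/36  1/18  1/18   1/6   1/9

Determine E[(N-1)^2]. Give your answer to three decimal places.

4.806

E[(N-1)^2] = Σ (n-1)^2·P(N=n)
 = 4·5/18 + 1·5/36 + 0·7/36 + 1·1/18 + 4·1/18 + 9·1/6 + 16·1/9
 = 10/9 + 5/36 + 0 + 1/18 + 2/9 + 3/2 + 16/9
 = 173/36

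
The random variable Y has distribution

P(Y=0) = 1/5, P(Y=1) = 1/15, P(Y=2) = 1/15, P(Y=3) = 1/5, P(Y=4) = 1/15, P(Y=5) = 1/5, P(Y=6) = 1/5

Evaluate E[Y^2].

15.4

E[Y^2] = Σ y^2·P(Y=y)
 = 0·1/5 + 1·1/15 + 4·1/15 + 9·1/5 + 16·1/15 + 25·1/5 + 36·1/5
 = 0 + 1/15 + 4/15 + 9/5 + 16/15 + 5 + 36/5
 = 77/5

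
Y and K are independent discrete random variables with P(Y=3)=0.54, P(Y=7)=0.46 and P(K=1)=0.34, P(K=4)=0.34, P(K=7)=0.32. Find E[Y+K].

E[Y+K] = Σ_y Σ_k (y+k) · P(Y=y)P(K=k)
 = 4·0.1836 + 7·0.1836 + 10·0.1728 + 8·0.1564 + 11·0.1564 + 14·0.1472
 = 0.7344 + 1.2852 + 1.728 + 1.2512 + 1.7204 + 2.0608
 = 8.78

8.78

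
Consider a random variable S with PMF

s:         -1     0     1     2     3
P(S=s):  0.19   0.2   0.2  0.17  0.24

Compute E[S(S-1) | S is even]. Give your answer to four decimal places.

P(S is even) = 0.2 + 0.17 = 0.37.
E[S(S-1) | S is even] = [0·0.2 + 2·0.17] / 0.37
 = 0.34 / 0.37
 = 34/37

0.9189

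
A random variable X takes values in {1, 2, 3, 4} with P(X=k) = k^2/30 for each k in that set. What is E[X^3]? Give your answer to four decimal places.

E[X^3] = Σ x^3·P(X=x)
 = 1·1/30 + 8·2/15 + 27·3/10 + 64·8/15
 = 1/30 + 16/15 + 81/10 + 512/15
 = 130/3

43.3333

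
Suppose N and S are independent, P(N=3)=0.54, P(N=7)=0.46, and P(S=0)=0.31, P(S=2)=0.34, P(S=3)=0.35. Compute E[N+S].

6.57

E[N+S] = Σ_n Σ_s (n+s) · P(N=n)P(S=s)
 = 3·0.1674 + 5·0.1836 + 6·0.189 + 7·0.1426 + 9·0.1564 + 10·0.161
 = 0.5022 + 0.918 + 1.134 + 0.9982 + 1.4076 + 1.61
 = 6.57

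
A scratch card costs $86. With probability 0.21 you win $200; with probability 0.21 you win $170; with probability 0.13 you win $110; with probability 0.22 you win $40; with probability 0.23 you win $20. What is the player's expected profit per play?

E[payout] = 200·0.21 + 170·0.21 + 110·0.13 + 40·0.22 + 20·0.23
 = 42 + 35.7 + 14.3 + 8.8 + 4.6
 = 105.4
Net = 105.4 - 86 = 19.4

19.4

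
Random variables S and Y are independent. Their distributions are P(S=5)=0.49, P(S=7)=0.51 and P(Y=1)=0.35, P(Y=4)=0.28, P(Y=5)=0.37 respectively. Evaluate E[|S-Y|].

2.7

E[|S-Y|] = Σ_s Σ_y |s-y| · P(S=s)P(Y=y)
 = 4·0.1715 + 1·0.1372 + 0·0.1813 + 6·0.1785 + 3·0.1428 + 2·0.1887
 = 0.686 + 0.1372 + 0 + 1.071 + 0.4284 + 0.3774
 = 2.7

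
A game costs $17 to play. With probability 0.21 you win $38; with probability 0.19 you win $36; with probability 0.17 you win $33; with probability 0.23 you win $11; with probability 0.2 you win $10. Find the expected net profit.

7.96

E[payout] = 38·0.21 + 36·0.19 + 33·0.17 + 11·0.23 + 10·0.2
 = 7.98 + 6.84 + 5.61 + 2.53 + 2
 = 24.96
Net = 24.96 - 17 = 7.96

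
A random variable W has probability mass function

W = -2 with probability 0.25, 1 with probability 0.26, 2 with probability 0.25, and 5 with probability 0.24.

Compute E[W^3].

30.26

E[W^3] = Σ w^3·P(W=w)
 = (-8)·0.25 + 1·0.26 + 8·0.25 + 125·0.24
 = (-2) + 0.26 + 2 + 30
 = 30.26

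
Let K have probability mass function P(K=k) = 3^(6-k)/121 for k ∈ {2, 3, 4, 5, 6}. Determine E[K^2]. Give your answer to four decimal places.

E[K^2] = Σ k^2·P(K=k)
 = 4·81/121 + 9·27/121 + 16·9/121 + 25·3/121 + 36·1/121
 = 324/121 + 243/121 + 144/121 + 75/121 + 36/121
 = 822/121

6.7934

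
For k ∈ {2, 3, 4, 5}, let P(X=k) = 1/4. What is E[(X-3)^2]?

E[(X-3)^2] = Σ (x-3)^2·P(X=x)
 = 1·1/4 + 0·1/4 + 1·1/4 + 4·1/4
 = 1/4 + 0 + 1/4 + 1
 = 3/2

1.5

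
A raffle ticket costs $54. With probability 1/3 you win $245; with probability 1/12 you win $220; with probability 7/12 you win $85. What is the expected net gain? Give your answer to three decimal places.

E[payout] = 245·1/3 + 220·1/12 + 85·7/12
 = 245/3 + 55/3 + 595/12
 = 1795/12
Net = 1795/12 - 54 = 1147/12

95.583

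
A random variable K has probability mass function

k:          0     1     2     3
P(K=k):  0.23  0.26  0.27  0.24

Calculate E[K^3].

E[K^3] = Σ k^3·P(K=k)
 = 0·0.23 + 1·0.26 + 8·0.27 + 27·0.24
 = 0 + 0.26 + 2.16 + 6.48
 = 8.9

8.9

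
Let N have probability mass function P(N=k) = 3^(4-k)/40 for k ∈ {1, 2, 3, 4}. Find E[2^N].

3.25

E[2^N] = Σ 2^n·P(N=n)
 = 2·27/40 + 4·9/40 + 8·3/40 + 16·1/40
 = 27/20 + 9/10 + 3/5 + 2/5
 = 13/4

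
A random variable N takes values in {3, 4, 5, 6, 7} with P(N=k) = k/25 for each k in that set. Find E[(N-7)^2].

4.4

E[(N-7)^2] = Σ (n-7)^2·P(N=n)
 = 16·3/25 + 9·4/25 + 4·1/5 + 1·6/25 + 0·7/25
 = 48/25 + 36/25 + 4/5 + 6/25 + 0
 = 22/5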